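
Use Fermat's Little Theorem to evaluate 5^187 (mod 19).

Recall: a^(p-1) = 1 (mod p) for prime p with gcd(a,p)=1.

Step 1: Since 19 is prime, by Fermat's Little Theorem: 5^18 = 1 (mod 19).
Step 2: Reduce exponent: 187 mod 18 = 7.
Step 3: So 5^187 = 5^7 (mod 19).
Step 4: 5^7 mod 19 = 16.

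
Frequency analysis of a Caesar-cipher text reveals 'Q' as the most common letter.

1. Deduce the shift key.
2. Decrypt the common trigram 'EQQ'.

Step 1: In English, 'E' is the most frequent letter (12.7%).
Step 2: The most frequent ciphertext letter is 'Q' (position 16).
Step 3: Shift = (16 - 4) mod 26 = 12.
Step 4: Decrypt 'EQQ' by shifting back 12:
  E -> S
  Q -> E
  Q -> E
Step 5: 'EQQ' decrypts to 'SEE'.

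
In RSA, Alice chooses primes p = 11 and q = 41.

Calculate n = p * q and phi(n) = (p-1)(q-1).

Step 1: n = p * q = 11 * 41 = 451.
Step 2: phi(n) = (p-1)(q-1) = 10 * 40 = 400.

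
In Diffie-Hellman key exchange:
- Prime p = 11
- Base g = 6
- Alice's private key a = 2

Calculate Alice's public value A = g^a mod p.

Step 1: A = g^a mod p = 6^2 mod 11.
  6^1 mod 11 = 6
  6^2 mod 11 = (6 * 6) mod 11 = 3
Result: A = 3.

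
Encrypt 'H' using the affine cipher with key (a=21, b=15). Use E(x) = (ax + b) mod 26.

Step 1: Convert 'H' to number: x = 7.
Step 2: E(7) = (21 * 7 + 15) mod 26 = 162 mod 26 = 6.
Step 3: Convert 6 back to letter: G.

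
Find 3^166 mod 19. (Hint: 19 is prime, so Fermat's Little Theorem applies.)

Step 1: Since 19 is prime, by Fermat's Little Theorem: 3^18 = 1 (mod 19).
Step 2: Reduce exponent: 166 mod 18 = 4.
Step 3: So 3^166 = 3^4 (mod 19).
Step 4: 3^4 mod 19 = 5.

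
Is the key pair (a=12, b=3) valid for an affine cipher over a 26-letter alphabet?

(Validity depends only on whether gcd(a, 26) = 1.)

Step 1: Compute gcd(12, 26).
Step 2: gcd(12, 26) = 2.
Since gcd = 2 != 1, 12 shares a common factor with 26, so it cannot be used.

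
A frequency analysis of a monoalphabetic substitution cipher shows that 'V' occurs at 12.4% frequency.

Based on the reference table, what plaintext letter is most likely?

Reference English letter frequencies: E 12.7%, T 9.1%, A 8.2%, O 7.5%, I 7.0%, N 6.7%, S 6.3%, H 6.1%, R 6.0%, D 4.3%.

Step 1: The observed frequency is 12.4%.
Step 2: Compare with English frequencies:
  E: 12.7% (difference: 0.3%) <-- closest
  T: 9.1% (difference: 3.3%)
  A: 8.2% (difference: 4.2%)
  O: 7.5% (difference: 4.9%)
  I: 7.0% (difference: 5.4%)
  N: 6.7% (difference: 5.7%)
  S: 6.3% (difference: 6.1%)
  H: 6.1% (difference: 6.3%)
  R: 6.0% (difference: 6.4%)
  D: 4.3% (difference: 8.1%)
Step 3: 'V' most likely represents 'E' (frequency 12.7%).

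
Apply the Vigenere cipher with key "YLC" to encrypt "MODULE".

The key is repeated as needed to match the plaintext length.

Step 1: Repeat key to match plaintext length:
  Plaintext: MODULE
  Key:       YLCYLC
Step 2: Encrypt each letter:
  M(12) + Y(24) = (12+24) mod 26 = 10 = K
  O(14) + L(11) = (14+11) mod 26 = 25 = Z
  D(3) + C(2) = (3+2) mod 26 = 5 = F
  U(20) + Y(24) = (20+24) mod 26 = 18 = S
  L(11) + L(11) = (11+11) mod 26 = 22 = W
  E(4) + C(2) = (4+2) mod 26 = 6 = G
Ciphertext: KZFSWG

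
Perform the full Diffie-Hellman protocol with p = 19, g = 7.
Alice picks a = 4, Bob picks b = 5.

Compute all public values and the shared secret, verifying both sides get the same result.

Step 1: A = g^a mod p = 7^4 mod 19 = 7.
Step 2: B = g^b mod p = 7^5 mod 19 = 11.
Step 3: Alice computes s = B^a mod p = 11^4 mod 19 = 11.
Step 4: Bob computes s = A^b mod p = 7^5 mod 19 = 11.
Both sides agree: shared secret = 11.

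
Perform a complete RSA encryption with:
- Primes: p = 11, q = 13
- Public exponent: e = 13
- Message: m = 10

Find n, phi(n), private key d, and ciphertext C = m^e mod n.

Step 1: n = 11 * 13 = 143.
Step 2: phi(n) = (11-1)(13-1) = 10 * 12 = 120.
Step 3: Find d = 13^(-1) mod 120 = 37.
  Verify: 13 * 37 = 481 = 1 (mod 120).
Step 4: C = 10^13 mod 143 = 10.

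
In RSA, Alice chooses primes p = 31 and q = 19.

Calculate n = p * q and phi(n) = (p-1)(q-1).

Step 1: n = p * q = 31 * 19 = 589.
Step 2: phi(n) = (p-1)(q-1) = 30 * 18 = 540.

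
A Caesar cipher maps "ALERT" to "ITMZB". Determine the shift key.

Step 1: Compare first letters: A (position 0) -> I (position 8).
Step 2: Shift = (8 - 0) mod 26 = 8.
The shift value is 8.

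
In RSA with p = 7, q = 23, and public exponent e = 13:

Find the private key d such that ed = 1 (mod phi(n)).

Step 1: n = 7 * 23 = 161.
Step 2: phi(n) = 6 * 22 = 132.
Step 3: Find d such that 13 * d = 1 (mod 132).
Step 4: d = 13^(-1) mod 132 = 61.
Verification: 13 * 61 = 793 = 6 * 132 + 1.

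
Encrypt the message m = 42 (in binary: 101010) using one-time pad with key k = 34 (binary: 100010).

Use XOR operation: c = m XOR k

Step 1: Write out the XOR operation bit by bit:
  Message: 101010
  Key:     100010
  XOR:     001000
Step 2: Convert to decimal: 001000 = 8.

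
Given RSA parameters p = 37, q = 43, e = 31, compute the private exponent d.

Step 1: n = 37 * 43 = 1591.
Step 2: phi(n) = 36 * 42 = 1512.
Step 3: Find d such that 31 * d = 1 (mod 1512).
Step 4: d = 31^(-1) mod 1512 = 439.
Verification: 31 * 439 = 13609 = 9 * 1512 + 1.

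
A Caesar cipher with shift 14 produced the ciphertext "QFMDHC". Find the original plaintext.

Step 1: Reverse the shift by subtracting 14 from each letter position.
  Q (position 16) -> position (16-14) mod 26 = 2 -> C
  F (position 5) -> position (5-14) mod 26 = 17 -> R
  M (position 12) -> position (12-14) mod 26 = 24 -> Y
  D (position 3) -> position (3-14) mod 26 = 15 -> P
  H (position 7) -> position (7-14) mod 26 = 19 -> T
  C (position 2) -> position (2-14) mod 26 = 14 -> O
Decrypted message: CRYPTO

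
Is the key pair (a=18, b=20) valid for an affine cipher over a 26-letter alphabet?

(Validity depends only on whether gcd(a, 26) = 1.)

Step 1: Compute gcd(18, 26).
Step 2: gcd(18, 26) = 2.
Since gcd = 2 != 1, 18 shares a common factor with 26, so it cannot be used.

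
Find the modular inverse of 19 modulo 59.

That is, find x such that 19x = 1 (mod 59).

Step 1: We need x such that 19 * x = 1 (mod 59).
Step 2: Using the extended Euclidean algorithm or trial:
  19 * 28 = 532 = 9 * 59 + 1.
Step 3: Since 532 mod 59 = 1, the inverse is x = 28.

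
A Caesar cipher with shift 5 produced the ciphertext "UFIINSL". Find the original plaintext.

Step 1: Reverse the shift by subtracting 5 from each letter position.
  U (position 20) -> position (20-5) mod 26 = 15 -> P
  F (position 5) -> position (5-5) mod 26 = 0 -> A
  I (position 8) -> position (8-5) mod 26 = 3 -> D
  I (position 8) -> position (8-5) mod 26 = 3 -> D
  N (position 13) -> position (13-5) mod 26 = 8 -> I
  S (position 18) -> position (18-5) mod 26 = 13 -> N
  L (position 11) -> position (11-5) mod 26 = 6 -> G
Decrypted message: PADDING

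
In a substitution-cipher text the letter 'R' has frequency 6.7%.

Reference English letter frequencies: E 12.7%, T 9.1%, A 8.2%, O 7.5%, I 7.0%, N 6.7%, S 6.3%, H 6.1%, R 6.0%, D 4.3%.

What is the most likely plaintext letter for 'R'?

Step 1: The observed frequency is 6.7%.
Step 2: Compare with English frequencies:
  E: 12.7% (difference: 6.0%)
  T: 9.1% (difference: 2.4%)
  A: 8.2% (difference: 1.5%)
  O: 7.5% (difference: 0.8%)
  I: 7.0% (difference: 0.3%)
  N: 6.7% (difference: 0.0%) <-- closest
  S: 6.3% (difference: 0.4%)
  H: 6.1% (difference: 0.6%)
  R: 6.0% (difference: 0.7%)
  D: 4.3% (difference: 2.4%)
Step 3: 'R' most likely represents 'N' (frequency 6.7%).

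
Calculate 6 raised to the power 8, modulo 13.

Step 1: Compute 6^8 mod 13 step by step, reducing modulo 13 at each step.
  6^1 mod 13 = 6
  6^2 mod 13 = (6 * 6) mod 13 = 10
  6^3 mod 13 = (10 * 6) mod 13 = 8
  6^4 mod 13 = (8 * 6) mod 13 = 9
  6^5 mod 13 = (9 * 6) mod 13 = 2
  6^6 mod 13 = (2 * 6) mod 13 = 12
  6^7 mod 13 = (12 * 6) mod 13 = 7
  6^8 mod 13 = (7 * 6) mod 13 = 3
Step 2: Result = 3.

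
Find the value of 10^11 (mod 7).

Step 1: Compute 10^11 mod 7 step by step, reducing modulo 7 at each step.
  10^1 mod 7 = 3
  10^2 mod 7 = (3 * 10) mod 7 = 2
  10^3 mod 7 = (2 * 10) mod 7 = 6
  10^4 mod 7 = (6 * 10) mod 7 = 4
  10^5 mod 7 = (4 * 10) mod 7 = 5
  10^6 mod 7 = (5 * 10) mod 7 = 1
  10^7 mod 7 = (1 * 10) mod 7 = 3
  10^8 mod 7 = (3 * 10) mod 7 = 2
  10^9 mod 7 = (2 * 10) mod 7 = 6
  10^10 mod 7 = (6 * 10) mod 7 = 4
  10^11 mod 7 = (4 * 10) mod 7 = 5
Step 2: Result = 5.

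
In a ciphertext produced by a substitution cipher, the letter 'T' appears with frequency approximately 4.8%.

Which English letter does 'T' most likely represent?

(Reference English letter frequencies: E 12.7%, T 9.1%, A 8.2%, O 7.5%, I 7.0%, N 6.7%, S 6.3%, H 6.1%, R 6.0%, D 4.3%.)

Step 1: The observed frequency is 4.8%.
Step 2: Compare with English frequencies:
  E: 12.7% (difference: 7.9%)
  T: 9.1% (difference: 4.3%)
  A: 8.2% (difference: 3.4%)
  O: 7.5% (difference: 2.7%)
  I: 7.0% (difference: 2.2%)
  N: 6.7% (difference: 1.9%)
  S: 6.3% (difference: 1.5%)
  H: 6.1% (difference: 1.3%)
  R: 6.0% (difference: 1.2%)
  D: 4.3% (difference: 0.5%) <-- closest
Step 3: 'T' most likely represents 'D' (frequency 4.3%).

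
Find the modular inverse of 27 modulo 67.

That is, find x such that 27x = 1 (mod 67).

Step 1: We need x such that 27 * x = 1 (mod 67).
Step 2: Using the extended Euclidean algorithm or trial:
  27 * 5 = 135 = 2 * 67 + 1.
Step 3: Since 135 mod 67 = 1, the inverse is x = 5.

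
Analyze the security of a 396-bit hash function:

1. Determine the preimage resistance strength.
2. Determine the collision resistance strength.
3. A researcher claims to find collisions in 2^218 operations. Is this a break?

Step 1: Preimage resistance requires brute-force of 2^396 operations.
Step 2: Collision resistance (birthday bound) = 2^(396/2) = 2^198.
Step 3: The claimed attack costs 2^218 operations.
Step 4: Since 2^218 >= 2^198, the claimed attack is no faster than the generic birthday attack, so this does not break collision resistance.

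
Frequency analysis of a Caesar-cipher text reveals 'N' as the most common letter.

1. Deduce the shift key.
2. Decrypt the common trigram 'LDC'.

Step 1: In English, 'E' is the most frequent letter (12.7%).
Step 2: The most frequent ciphertext letter is 'N' (position 13).
Step 3: Shift = (13 - 4) mod 26 = 9.
Step 4: Decrypt 'LDC' by shifting back 9:
  L -> C
  D -> U
  C -> T
Step 5: 'LDC' decrypts to 'CUT'.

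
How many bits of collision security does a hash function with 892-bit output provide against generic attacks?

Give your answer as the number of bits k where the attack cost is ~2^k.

Step 1: The hash has a 892-bit output.
Step 2: Collision resistance means it should be infeasible to find any x != y with h(x) = h(y).
By the birthday bound, a generic collision search succeeds after about sqrt(2^892) = 2^(892/2) = 2^446 evaluations.
Step 3: Security level = 446 bits.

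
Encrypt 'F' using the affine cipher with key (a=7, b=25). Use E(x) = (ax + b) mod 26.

Step 1: Convert 'F' to number: x = 5.
Step 2: E(5) = (7 * 5 + 25) mod 26 = 60 mod 26 = 8.
Step 3: Convert 8 back to letter: I.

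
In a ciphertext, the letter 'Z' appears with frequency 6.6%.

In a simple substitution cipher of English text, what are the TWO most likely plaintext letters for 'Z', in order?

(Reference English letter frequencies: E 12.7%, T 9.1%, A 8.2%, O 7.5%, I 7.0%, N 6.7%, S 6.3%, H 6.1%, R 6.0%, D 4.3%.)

Step 1: Observed frequency of 'Z' is 6.6%.
Step 2: Compute distances to each reference frequency and sort:
  N (6.7%): difference = 0.1% <-- BEST
  S (6.3%): difference = 0.3% <-- RUNNER-UP
  I (7.0%): difference = 0.4%
  H (6.1%): difference = 0.5%
  R (6.0%): difference = 0.6%
Step 3: Most likely is 'N' (6.7%, diff 0.1%); second most likely is 'S' (6.3%, diff 0.3%).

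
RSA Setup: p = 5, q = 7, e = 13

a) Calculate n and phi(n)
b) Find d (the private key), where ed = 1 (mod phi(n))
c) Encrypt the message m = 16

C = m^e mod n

Step 1: n = 5 * 7 = 35.
Step 2: phi(n) = (5-1)(7-1) = 4 * 6 = 24.
Step 3: Find d = 13^(-1) mod 24 = 13.
  Verify: 13 * 13 = 169 = 1 (mod 24).
Step 4: C = 16^13 mod 35 = 16.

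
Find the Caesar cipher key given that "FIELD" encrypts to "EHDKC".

Step 1: Compare first letters: F (position 5) -> E (position 4).
Step 2: Shift = (4 - 5) mod 26 = 25.
The shift value is 25.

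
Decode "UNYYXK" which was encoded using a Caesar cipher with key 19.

Step 1: Reverse the shift by subtracting 19 from each letter position.
  U (position 20) -> position (20-19) mod 26 = 1 -> B
  N (position 13) -> position (13-19) mod 26 = 20 -> U
  Y (position 24) -> position (24-19) mod 26 = 5 -> F
  Y (position 24) -> position (24-19) mod 26 = 5 -> F
  X (position 23) -> position (23-19) mod 26 = 4 -> E
  K (position 10) -> position (10-19) mod 26 = 17 -> R
Decrypted message: BUFFER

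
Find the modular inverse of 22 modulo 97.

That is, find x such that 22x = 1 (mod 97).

Step 1: We need x such that 22 * x = 1 (mod 97).
Step 2: Using the extended Euclidean algorithm or trial:
  22 * 75 = 1650 = 17 * 97 + 1.
Step 3: Since 1650 mod 97 = 1, the inverse is x = 75.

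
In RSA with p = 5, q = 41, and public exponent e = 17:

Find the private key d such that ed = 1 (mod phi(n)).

Step 1: n = 5 * 41 = 205.
Step 2: phi(n) = 4 * 40 = 160.
Step 3: Find d such that 17 * d = 1 (mod 160).
Step 4: d = 17^(-1) mod 160 = 113.
Verification: 17 * 113 = 1921 = 12 * 160 + 1.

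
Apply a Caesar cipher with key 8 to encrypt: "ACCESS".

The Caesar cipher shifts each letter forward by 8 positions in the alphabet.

Step 1: For each letter, shift forward by 8 positions (mod 26).
  A (position 0) -> position (0+8) mod 26 = 8 -> I
  C (position 2) -> position (2+8) mod 26 = 10 -> K
  C (position 2) -> position (2+8) mod 26 = 10 -> K
  E (position 4) -> position (4+8) mod 26 = 12 -> M
  S (position 18) -> position (18+8) mod 26 = 0 -> A
  S (position 18) -> position (18+8) mod 26 = 0 -> A
Result: IKKMAA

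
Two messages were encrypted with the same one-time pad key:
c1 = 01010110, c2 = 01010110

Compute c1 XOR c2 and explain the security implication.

Step 1: c1 XOR c2 = (m1 XOR k) XOR (m2 XOR k).
Step 2: By XOR associativity/commutativity: = m1 XOR m2 XOR k XOR k = m1 XOR m2.
Step 3: 01010110 XOR 01010110 = 00000000 = 0.
Step 4: The key cancels out! An attacker learns m1 XOR m2 = 0, revealing the relationship between plaintexts.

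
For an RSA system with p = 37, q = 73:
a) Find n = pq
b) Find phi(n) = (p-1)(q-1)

Step 1: n = p * q = 37 * 73 = 2701.
Step 2: phi(n) = (p-1)(q-1) = 36 * 72 = 2592.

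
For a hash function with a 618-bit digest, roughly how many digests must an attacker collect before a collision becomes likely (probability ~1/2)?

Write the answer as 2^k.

Step 1: The birthday paradox gives collision probability ~50% after sqrt(2^n) = 2^(n/2) hashes.
Step 2: For 618-bit output: 2^(618/2) = 2^309.
Step 3: Approximately 2^309 hash computations needed.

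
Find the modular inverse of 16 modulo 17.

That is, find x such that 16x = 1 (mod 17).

Step 1: We need x such that 16 * x = 1 (mod 17).
Step 2: Using the extended Euclidean algorithm or trial:
  16 * 16 = 256 = 15 * 17 + 1.
Step 3: Since 256 mod 17 = 1, the inverse is x = 16.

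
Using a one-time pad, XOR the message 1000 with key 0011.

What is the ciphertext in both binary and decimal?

Step 1: Write out the XOR operation bit by bit:
  Message: 1000
  Key:     0011
  XOR:     1011
Step 2: Convert to decimal: 1011 = 11.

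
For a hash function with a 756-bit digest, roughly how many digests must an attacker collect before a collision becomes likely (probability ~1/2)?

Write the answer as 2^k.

Step 1: The birthday paradox gives collision probability ~50% after sqrt(2^n) = 2^(n/2) hashes.
Step 2: For 756-bit output: 2^(756/2) = 2^378.
Step 3: Approximately 2^378 hash computations needed.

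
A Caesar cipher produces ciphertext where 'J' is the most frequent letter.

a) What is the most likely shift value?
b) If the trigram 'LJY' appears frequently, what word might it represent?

Step 1: In English, 'E' is the most frequent letter (12.7%).
Step 2: The most frequent ciphertext letter is 'J' (position 9).
Step 3: Shift = (9 - 4) mod 26 = 5.
Step 4: Decrypt 'LJY' by shifting back 5:
  L -> G
  J -> E
  Y -> T
Step 5: 'LJY' decrypts to 'GET'.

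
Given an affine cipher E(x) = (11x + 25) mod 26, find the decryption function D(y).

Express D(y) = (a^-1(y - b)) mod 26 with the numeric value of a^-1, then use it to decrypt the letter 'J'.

Step 1: Find a^-1, the modular inverse of 11 mod 26.
Step 2: We need 11 * a^-1 = 1 (mod 26).
Step 3: 11 * 19 = 209 = 8 * 26 + 1, so a^-1 = 19.
Step 4: D(y) = 19(y - 25) mod 26.
Step 5: Apply to 'J' (y = 9): D(9) = 19 * (9 - 25) mod 26 = 19 * -16 mod 26 = 8 -> 'I'.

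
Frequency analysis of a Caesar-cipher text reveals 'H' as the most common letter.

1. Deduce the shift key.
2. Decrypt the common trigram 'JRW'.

Step 1: In English, 'E' is the most frequent letter (12.7%).
Step 2: The most frequent ciphertext letter is 'H' (position 7).
Step 3: Shift = (7 - 4) mod 26 = 3.
Step 4: Decrypt 'JRW' by shifting back 3:
  J -> G
  R -> O
  W -> T
Step 5: 'JRW' decrypts to 'GOT'.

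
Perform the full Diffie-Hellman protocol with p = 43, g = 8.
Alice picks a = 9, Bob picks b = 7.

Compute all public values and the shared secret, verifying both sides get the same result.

Step 1: A = g^a mod p = 8^9 mod 43 = 22.
Step 2: B = g^b mod p = 8^7 mod 43 = 42.
Step 3: Alice computes s = B^a mod p = 42^9 mod 43 = 42.
Step 4: Bob computes s = A^b mod p = 22^7 mod 43 = 42.
Both sides agree: shared secret = 42.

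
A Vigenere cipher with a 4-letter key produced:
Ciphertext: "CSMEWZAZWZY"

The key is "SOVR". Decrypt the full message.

Step 1: Key 'SOVR' has length 4. Extended key: SOVRSOVRSOV
Step 2: Decrypt each position:
  C(2) - S(18) = 10 = K
  S(18) - O(14) = 4 = E
  M(12) - V(21) = 17 = R
  E(4) - R(17) = 13 = N
  W(22) - S(18) = 4 = E
  Z(25) - O(14) = 11 = L
  A(0) - V(21) = 5 = F
  Z(25) - R(17) = 8 = I
  W(22) - S(18) = 4 = E
  Z(25) - O(14) = 11 = L
  Y(24) - V(21) = 3 = D
Plaintext: KERNELFIELD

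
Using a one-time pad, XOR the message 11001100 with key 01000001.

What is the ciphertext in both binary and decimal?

Step 1: Write out the XOR operation bit by bit:
  Message: 11001100
  Key:     01000001
  XOR:     10001101
Step 2: Convert to decimal: 10001101 = 141.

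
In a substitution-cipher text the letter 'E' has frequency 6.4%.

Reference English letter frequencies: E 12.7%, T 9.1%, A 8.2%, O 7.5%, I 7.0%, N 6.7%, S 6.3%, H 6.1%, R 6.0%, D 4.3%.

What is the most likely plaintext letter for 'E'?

Step 1: The observed frequency is 6.4%.
Step 2: Compare with English frequencies:
  E: 12.7% (difference: 6.3%)
  T: 9.1% (difference: 2.7%)
  A: 8.2% (difference: 1.8%)
  O: 7.5% (difference: 1.1%)
  I: 7.0% (difference: 0.6%)
  N: 6.7% (difference: 0.3%)
  S: 6.3% (difference: 0.1%) <-- closest
  H: 6.1% (difference: 0.3%)
  R: 6.0% (difference: 0.4%)
  D: 4.3% (difference: 2.1%)
Step 3: 'E' most likely represents 'S' (frequency 6.3%).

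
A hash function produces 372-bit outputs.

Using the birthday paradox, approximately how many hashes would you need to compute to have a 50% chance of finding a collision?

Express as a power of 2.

Step 1: The birthday paradox gives collision probability ~50% after sqrt(2^n) = 2^(n/2) hashes.
Step 2: For 372-bit output: 2^(372/2) = 2^186.
Step 3: Approximately 2^186 hash computations needed.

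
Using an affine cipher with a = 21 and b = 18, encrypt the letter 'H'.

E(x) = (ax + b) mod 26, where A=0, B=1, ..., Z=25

Step 1: Convert 'H' to number: x = 7.
Step 2: E(7) = (21 * 7 + 18) mod 26 = 165 mod 26 = 9.
Step 3: Convert 9 back to letter: J.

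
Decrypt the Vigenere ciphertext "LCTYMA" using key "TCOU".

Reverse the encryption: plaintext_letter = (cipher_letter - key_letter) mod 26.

Step 1: Extend key: TCOUTC
Step 2: Decrypt each letter (c - k) mod 26:
  L(11) - T(19) = (11-19) mod 26 = 18 = S
  C(2) - C(2) = (2-2) mod 26 = 0 = A
  T(19) - O(14) = (19-14) mod 26 = 5 = F
  Y(24) - U(20) = (24-20) mod 26 = 4 = E
  M(12) - T(19) = (12-19) mod 26 = 19 = T
  A(0) - C(2) = (0-2) mod 26 = 24 = Y
Plaintext: SAFETY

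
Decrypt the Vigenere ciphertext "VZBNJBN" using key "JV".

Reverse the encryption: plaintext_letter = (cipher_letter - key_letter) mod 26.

Step 1: Extend key: JVJVJVJ
Step 2: Decrypt each letter (c - k) mod 26:
  V(21) - J(9) = (21-9) mod 26 = 12 = M
  Z(25) - V(21) = (25-21) mod 26 = 4 = E
  B(1) - J(9) = (1-9) mod 26 = 18 = S
  N(13) - V(21) = (13-21) mod 26 = 18 = S
  J(9) - J(9) = (9-9) mod 26 = 0 = A
  B(1) - V(21) = (1-21) mod 26 = 6 = G
  N(13) - J(9) = (13-9) mod 26 = 4 = E
Plaintext: MESSAGE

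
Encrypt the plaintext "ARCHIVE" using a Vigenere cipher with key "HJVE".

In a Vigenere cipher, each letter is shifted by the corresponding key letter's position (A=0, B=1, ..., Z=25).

Step 1: Repeat key to match plaintext length:
  Plaintext: ARCHIVE
  Key:       HJVEHJV
Step 2: Encrypt each letter:
  A(0) + H(7) = (0+7) mod 26 = 7 = H
  R(17) + J(9) = (17+9) mod 26 = 0 = A
  C(2) + V(21) = (2+21) mod 26 = 23 = X
  H(7) + E(4) = (7+4) mod 26 = 11 = L
  I(8) + H(7) = (8+7) mod 26 = 15 = P
  V(21) + J(9) = (21+9) mod 26 = 4 = E
  E(4) + V(21) = (4+21) mod 26 = 25 = Z
Ciphertext: HAXLPEZ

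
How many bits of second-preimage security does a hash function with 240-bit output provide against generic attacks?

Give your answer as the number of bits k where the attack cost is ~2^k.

Step 1: The hash has a 240-bit output.
Step 2: Second-preimage resistance means: given a specific input x, it should be infeasible to find a different y with h(y) = h(x).
With a 240-bit output, a generic search for a second preimage costs about 2^240 evaluations (each trial matches the fixed target with probability 2^-240).
Step 3: Security level = 240 bits.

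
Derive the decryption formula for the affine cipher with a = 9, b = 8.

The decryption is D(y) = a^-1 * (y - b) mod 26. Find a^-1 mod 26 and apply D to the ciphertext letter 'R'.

Step 1: Find a^-1, the modular inverse of 9 mod 26.
Step 2: We need 9 * a^-1 = 1 (mod 26).
Step 3: 9 * 3 = 27 = 1 * 26 + 1, so a^-1 = 3.
Step 4: D(y) = 3(y - 8) mod 26.
Step 5: Apply to 'R' (y = 17): D(17) = 3 * (17 - 8) mod 26 = 3 * 9 mod 26 = 1 -> 'B'.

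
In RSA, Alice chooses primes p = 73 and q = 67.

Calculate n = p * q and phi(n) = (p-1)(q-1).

Step 1: n = p * q = 73 * 67 = 4891.
Step 2: phi(n) = (p-1)(q-1) = 72 * 66 = 4752.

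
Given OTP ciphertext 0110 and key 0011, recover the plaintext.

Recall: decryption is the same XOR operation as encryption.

Step 1: XOR ciphertext with key:
  Ciphertext: 0110
  Key:        0011
  XOR:        0101
Step 2: Plaintext = 0101 = 5 in decimal.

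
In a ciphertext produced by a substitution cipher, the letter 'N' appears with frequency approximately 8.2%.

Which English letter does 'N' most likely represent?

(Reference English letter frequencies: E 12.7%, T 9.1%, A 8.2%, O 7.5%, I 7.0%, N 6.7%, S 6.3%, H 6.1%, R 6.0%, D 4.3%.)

Step 1: The observed frequency is 8.2%.
Step 2: Compare with English frequencies:
  E: 12.7% (difference: 4.5%)
  T: 9.1% (difference: 0.9%)
  A: 8.2% (difference: 0.0%) <-- closest
  O: 7.5% (difference: 0.7%)
  I: 7.0% (difference: 1.2%)
  N: 6.7% (difference: 1.5%)
  S: 6.3% (difference: 1.9%)
  H: 6.1% (difference: 2.1%)
  R: 6.0% (difference: 2.2%)
  D: 4.3% (difference: 3.9%)
Step 3: 'N' most likely represents 'A' (frequency 8.2%).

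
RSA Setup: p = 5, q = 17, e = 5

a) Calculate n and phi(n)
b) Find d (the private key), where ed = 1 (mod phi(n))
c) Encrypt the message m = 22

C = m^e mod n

Step 1: n = 5 * 17 = 85.
Step 2: phi(n) = (5-1)(17-1) = 4 * 16 = 64.
Step 3: Find d = 5^(-1) mod 64 = 13.
  Verify: 5 * 13 = 65 = 1 (mod 64).
Step 4: C = 22^5 mod 85 = 82.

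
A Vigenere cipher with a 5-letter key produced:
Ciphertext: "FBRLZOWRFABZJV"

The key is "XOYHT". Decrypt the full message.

Step 1: Key 'XOYHT' has length 5. Extended key: XOYHTXOYHTXOYH
Step 2: Decrypt each position:
  F(5) - X(23) = 8 = I
  B(1) - O(14) = 13 = N
  R(17) - Y(24) = 19 = T
  L(11) - H(7) = 4 = E
  Z(25) - T(19) = 6 = G
  O(14) - X(23) = 17 = R
  W(22) - O(14) = 8 = I
  R(17) - Y(24) = 19 = T
  F(5) - H(7) = 24 = Y
  A(0) - T(19) = 7 = H
  B(1) - X(23) = 4 = E
  Z(25) - O(14) = 11 = L
  J(9) - Y(24) = 11 = L
  V(21) - H(7) = 14 = O
Plaintext: INTEGRITYHELLO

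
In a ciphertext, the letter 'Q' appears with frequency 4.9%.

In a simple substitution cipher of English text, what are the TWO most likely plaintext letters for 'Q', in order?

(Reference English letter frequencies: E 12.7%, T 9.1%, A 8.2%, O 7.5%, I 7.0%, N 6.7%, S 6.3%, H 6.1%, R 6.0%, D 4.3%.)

Step 1: Observed frequency of 'Q' is 4.9%.
Step 2: Compute distances to each reference frequency and sort:
  D (4.3%): difference = 0.6% <-- BEST
  R (6.0%): difference = 1.1% <-- RUNNER-UP
  H (6.1%): difference = 1.2%
  S (6.3%): difference = 1.4%
  N (6.7%): difference = 1.8%
Step 3: Most likely is 'D' (4.3%, diff 0.6%); second most likely is 'R' (6.0%, diff 1.1%).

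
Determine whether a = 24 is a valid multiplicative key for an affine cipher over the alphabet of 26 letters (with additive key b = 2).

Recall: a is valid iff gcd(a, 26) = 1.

Step 1: Compute gcd(24, 26).
Step 2: gcd(24, 26) = 2.
Since gcd = 2 != 1, 24 shares a common factor with 26, so it cannot be used.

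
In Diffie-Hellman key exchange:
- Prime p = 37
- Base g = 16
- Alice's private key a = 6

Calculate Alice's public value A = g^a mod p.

Step 1: A = g^a mod p = 16^6 mod 37.
  16^1 mod 37 = 16
  16^2 mod 37 = (16 * 16) mod 37 = 34
  16^3 mod 37 = (34 * 16) mod 37 = 26
  16^4 mod 37 = (26 * 16) mod 37 = 9
  16^5 mod 37 = (9 * 16) mod 37 = 33
  16^6 mod 37 = (33 * 16) mod 37 = 10
Result: A = 10.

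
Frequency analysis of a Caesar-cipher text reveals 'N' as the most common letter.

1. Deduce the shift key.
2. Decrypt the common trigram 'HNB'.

Step 1: In English, 'E' is the most frequent letter (12.7%).
Step 2: The most frequent ciphertext letter is 'N' (position 13).
Step 3: Shift = (13 - 4) mod 26 = 9.
Step 4: Decrypt 'HNB' by shifting back 9:
  H -> Y
  N -> E
  B -> S
Step 5: 'HNB' decrypts to 'YES'.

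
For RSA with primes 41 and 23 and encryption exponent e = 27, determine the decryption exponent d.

Step 1: n = 41 * 23 = 943.
Step 2: phi(n) = 40 * 22 = 880.
Step 3: Find d such that 27 * d = 1 (mod 880).
Step 4: d = 27^(-1) mod 880 = 163.
Verification: 27 * 163 = 4401 = 5 * 880 + 1.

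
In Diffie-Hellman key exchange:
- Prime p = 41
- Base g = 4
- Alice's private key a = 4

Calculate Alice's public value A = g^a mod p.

Step 1: A = g^a mod p = 4^4 mod 41.
  4^1 mod 41 = 4
  4^2 mod 41 = (4 * 4) mod 41 = 16
  4^3 mod 41 = (16 * 4) mod 41 = 23
  4^4 mod 41 = (23 * 4) mod 41 = 10
Result: A = 10.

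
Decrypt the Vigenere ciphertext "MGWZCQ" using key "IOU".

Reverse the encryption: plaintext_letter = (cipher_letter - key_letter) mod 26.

Step 1: Extend key: IOUIOU
Step 2: Decrypt each letter (c - k) mod 26:
  M(12) - I(8) = (12-8) mod 26 = 4 = E
  G(6) - O(14) = (6-14) mod 26 = 18 = S
  W(22) - U(20) = (22-20) mod 26 = 2 = C
  Z(25) - I(8) = (25-8) mod 26 = 17 = R
  C(2) - O(14) = (2-14) mod 26 = 14 = O
  Q(16) - U(20) = (16-20) mod 26 = 22 = W
Plaintext: ESCROW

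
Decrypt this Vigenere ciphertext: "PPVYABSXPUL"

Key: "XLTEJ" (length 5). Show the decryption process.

Step 1: Key 'XLTEJ' has length 5. Extended key: XLTEJXLTEJX
Step 2: Decrypt each position:
  P(15) - X(23) = 18 = S
  P(15) - L(11) = 4 = E
  V(21) - T(19) = 2 = C
  Y(24) - E(4) = 20 = U
  A(0) - J(9) = 17 = R
  B(1) - X(23) = 4 = E
  S(18) - L(11) = 7 = H
  X(23) - T(19) = 4 = E
  P(15) - E(4) = 11 = L
  U(20) - J(9) = 11 = L
  L(11) - X(23) = 14 = O
Plaintext: SECUREHELLO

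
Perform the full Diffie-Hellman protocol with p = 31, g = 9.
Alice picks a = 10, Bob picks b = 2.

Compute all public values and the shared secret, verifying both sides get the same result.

Step 1: A = g^a mod p = 9^10 mod 31 = 5.
Step 2: B = g^b mod p = 9^2 mod 31 = 19.
Step 3: Alice computes s = B^a mod p = 19^10 mod 31 = 25.
Step 4: Bob computes s = A^b mod p = 5^2 mod 31 = 25.
Both sides agree: shared secret = 25.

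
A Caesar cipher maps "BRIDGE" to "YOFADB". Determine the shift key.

Step 1: Compare first letters: B (position 1) -> Y (position 24).
Step 2: Shift = (24 - 1) mod 26 = 23.
The shift value is 23.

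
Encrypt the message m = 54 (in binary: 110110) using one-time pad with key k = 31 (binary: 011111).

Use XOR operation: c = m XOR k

Step 1: Write out the XOR operation bit by bit:
  Message: 110110
  Key:     011111
  XOR:     101001
Step 2: Convert to decimal: 101001 = 41.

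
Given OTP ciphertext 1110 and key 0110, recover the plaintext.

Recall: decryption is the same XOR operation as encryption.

Step 1: XOR ciphertext with key:
  Ciphertext: 1110
  Key:        0110
  XOR:        1000
Step 2: Plaintext = 1000 = 8 in decimal.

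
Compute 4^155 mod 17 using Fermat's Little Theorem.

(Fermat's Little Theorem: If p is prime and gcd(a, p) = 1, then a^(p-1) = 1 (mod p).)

Step 1: Since 17 is prime, by Fermat's Little Theorem: 4^16 = 1 (mod 17).
Step 2: Reduce exponent: 155 mod 16 = 11.
Step 3: So 4^155 = 4^11 (mod 17).
Step 4: 4^11 mod 17 = 13.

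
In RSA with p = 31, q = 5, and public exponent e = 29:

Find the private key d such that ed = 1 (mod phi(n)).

Step 1: n = 31 * 5 = 155.
Step 2: phi(n) = 30 * 4 = 120.
Step 3: Find d such that 29 * d = 1 (mod 120).
Step 4: d = 29^(-1) mod 120 = 29.
Verification: 29 * 29 = 841 = 7 * 120 + 1.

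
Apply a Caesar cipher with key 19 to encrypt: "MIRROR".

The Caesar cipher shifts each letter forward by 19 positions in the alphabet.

Step 1: For each letter, shift forward by 19 positions (mod 26).
  M (position 12) -> position (12+19) mod 26 = 5 -> F
  I (position 8) -> position (8+19) mod 26 = 1 -> B
  R (position 17) -> position (17+19) mod 26 = 10 -> K
  R (position 17) -> position (17+19) mod 26 = 10 -> K
  O (position 14) -> position (14+19) mod 26 = 7 -> H
  R (position 17) -> position (17+19) mod 26 = 10 -> K
Result: FBKKHK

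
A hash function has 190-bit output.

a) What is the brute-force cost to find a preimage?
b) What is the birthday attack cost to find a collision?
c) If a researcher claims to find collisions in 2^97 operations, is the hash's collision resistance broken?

Step 1: Preimage resistance requires brute-force of 2^190 operations.
Step 2: Collision resistance (birthday bound) = 2^(190/2) = 2^95.
Step 3: The claimed attack costs 2^97 operations.
Step 4: Since 2^97 >= 2^95, the claimed attack is no faster than the generic birthday attack, so this does not break collision resistance.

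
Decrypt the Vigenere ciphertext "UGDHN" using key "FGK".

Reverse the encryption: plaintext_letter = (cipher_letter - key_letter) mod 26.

Step 1: Extend key: FGKFG
Step 2: Decrypt each letter (c - k) mod 26:
  U(20) - F(5) = (20-5) mod 26 = 15 = P
  G(6) - G(6) = (6-6) mod 26 = 0 = A
  D(3) - K(10) = (3-10) mod 26 = 19 = T
  H(7) - F(5) = (7-5) mod 26 = 2 = C
  N(13) - G(6) = (13-6) mod 26 = 7 = H
Plaintext: PATCH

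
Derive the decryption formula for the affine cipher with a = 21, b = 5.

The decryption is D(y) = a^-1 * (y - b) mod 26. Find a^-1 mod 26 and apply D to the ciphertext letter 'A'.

Step 1: Find a^-1, the modular inverse of 21 mod 26.
Step 2: We need 21 * a^-1 = 1 (mod 26).
Step 3: 21 * 5 = 105 = 4 * 26 + 1, so a^-1 = 5.
Step 4: D(y) = 5(y - 5) mod 26.
Step 5: Apply to 'A' (y = 0): D(0) = 5 * (0 - 5) mod 26 = 5 * -5 mod 26 = 1 -> 'B'.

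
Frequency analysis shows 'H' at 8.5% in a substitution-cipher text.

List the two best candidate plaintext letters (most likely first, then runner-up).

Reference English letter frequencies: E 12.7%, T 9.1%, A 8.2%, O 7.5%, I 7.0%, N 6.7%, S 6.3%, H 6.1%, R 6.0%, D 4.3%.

Step 1: Observed frequency of 'H' is 8.5%.
Step 2: Compute distances to each reference frequency and sort:
  A (8.2%): difference = 0.3% <-- BEST
  T (9.1%): difference = 0.6% <-- RUNNER-UP
  O (7.5%): difference = 1.0%
  I (7.0%): difference = 1.5%
  N (6.7%): difference = 1.8%
Step 3: Most likely is 'A' (8.2%, diff 0.3%); second most likely is 'T' (9.1%, diff 0.6%).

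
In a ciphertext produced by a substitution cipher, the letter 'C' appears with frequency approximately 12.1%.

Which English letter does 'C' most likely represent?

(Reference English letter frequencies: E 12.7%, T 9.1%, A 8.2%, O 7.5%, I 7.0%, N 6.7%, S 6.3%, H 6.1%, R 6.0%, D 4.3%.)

Step 1: The observed frequency is 12.1%.
Step 2: Compare with English frequencies:
  E: 12.7% (difference: 0.6%) <-- closest
  T: 9.1% (difference: 3.0%)
  A: 8.2% (difference: 3.9%)
  O: 7.5% (difference: 4.6%)
  I: 7.0% (difference: 5.1%)
  N: 6.7% (difference: 5.4%)
  S: 6.3% (difference: 5.8%)
  H: 6.1% (difference: 6.0%)
  R: 6.0% (difference: 6.1%)
  D: 4.3% (difference: 7.8%)
Step 3: 'C' most likely represents 'E' (frequency 12.7%).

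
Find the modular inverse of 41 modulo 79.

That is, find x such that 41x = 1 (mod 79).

Step 1: We need x such that 41 * x = 1 (mod 79).
Step 2: Using the extended Euclidean algorithm or trial:
  41 * 27 = 1107 = 14 * 79 + 1.
Step 3: Since 1107 mod 79 = 1, the inverse is x = 27.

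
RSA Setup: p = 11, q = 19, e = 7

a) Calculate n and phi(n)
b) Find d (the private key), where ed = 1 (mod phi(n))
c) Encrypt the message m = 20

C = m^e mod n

Step 1: n = 11 * 19 = 209.
Step 2: phi(n) = (11-1)(19-1) = 10 * 18 = 180.
Step 3: Find d = 7^(-1) mod 180 = 103.
  Verify: 7 * 103 = 721 = 1 (mod 180).
Step 4: C = 20^7 mod 209 = 191.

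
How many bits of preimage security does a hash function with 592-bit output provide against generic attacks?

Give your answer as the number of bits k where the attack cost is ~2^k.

Step 1: The hash has a 592-bit output.
Step 2: Preimage resistance means: given a digest h(x), it should be infeasible to find any input that hashes to it.
With a 592-bit output there are 2^592 possible digests, so a generic brute-force preimage search costs about 2^592 evaluations.
Step 3: Security level = 592 bits.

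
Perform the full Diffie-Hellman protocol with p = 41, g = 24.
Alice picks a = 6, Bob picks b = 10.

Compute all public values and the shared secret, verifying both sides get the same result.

Step 1: A = g^a mod p = 24^6 mod 41 = 8.
Step 2: B = g^b mod p = 24^10 mod 41 = 32.
Step 3: Alice computes s = B^a mod p = 32^6 mod 41 = 40.
Step 4: Bob computes s = A^b mod p = 8^10 mod 41 = 40.
Both sides agree: shared secret = 40.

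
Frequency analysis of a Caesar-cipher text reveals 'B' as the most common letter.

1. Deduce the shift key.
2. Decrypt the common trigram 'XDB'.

Step 1: In English, 'E' is the most frequent letter (12.7%).
Step 2: The most frequent ciphertext letter is 'B' (position 1).
Step 3: Shift = (1 - 4) mod 26 = 23.
Step 4: Decrypt 'XDB' by shifting back 23:
  X -> A
  D -> G
  B -> E
Step 5: 'XDB' decrypts to 'AGE'.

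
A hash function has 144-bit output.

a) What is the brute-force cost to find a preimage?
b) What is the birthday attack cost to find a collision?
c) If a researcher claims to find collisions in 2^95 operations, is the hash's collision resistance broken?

Step 1: Preimage resistance requires brute-force of 2^144 operations.
Step 2: Collision resistance (birthday bound) = 2^(144/2) = 2^72.
Step 3: The claimed attack costs 2^95 operations.
Step 4: Since 2^95 >= 2^72, the claimed attack is no faster than the generic birthday attack, so this does not break collision resistance.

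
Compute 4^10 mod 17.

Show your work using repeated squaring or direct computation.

Step 1: Compute 4^10 mod 17 step by step, reducing modulo 17 at each step.
  4^1 mod 17 = 4
  4^2 mod 17 = (4 * 4) mod 17 = 16
  4^3 mod 17 = (16 * 4) mod 17 = 13
  4^4 mod 17 = (13 * 4) mod 17 = 1
  4^5 mod 17 = (1 * 4) mod 17 = 4
  4^6 mod 17 = (4 * 4) mod 17 = 16
  4^7 mod 17 = (16 * 4) mod 17 = 13
  4^8 mod 17 = (13 * 4) mod 17 = 1
  4^9 mod 17 = (1 * 4) mod 17 = 4
  4^10 mod 17 = (4 * 4) mod 17 = 16
Step 2: Result = 16.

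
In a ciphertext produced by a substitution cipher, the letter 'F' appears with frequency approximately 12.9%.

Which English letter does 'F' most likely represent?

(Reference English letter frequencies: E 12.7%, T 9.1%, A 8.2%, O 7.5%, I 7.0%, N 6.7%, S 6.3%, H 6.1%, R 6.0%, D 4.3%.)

Step 1: The observed frequency is 12.9%.
Step 2: Compare with English frequencies:
  E: 12.7% (difference: 0.2%) <-- closest
  T: 9.1% (difference: 3.8%)
  A: 8.2% (difference: 4.7%)
  O: 7.5% (difference: 5.4%)
  I: 7.0% (difference: 5.9%)
  N: 6.7% (difference: 6.2%)
  S: 6.3% (difference: 6.6%)
  H: 6.1% (difference: 6.8%)
  R: 6.0% (difference: 6.9%)
  D: 4.3% (difference: 8.6%)
Step 3: 'F' most likely represents 'E' (frequency 12.7%).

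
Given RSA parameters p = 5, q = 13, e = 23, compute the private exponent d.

Step 1: n = 5 * 13 = 65.
Step 2: phi(n) = 4 * 12 = 48.
Step 3: Find d such that 23 * d = 1 (mod 48).
Step 4: d = 23^(-1) mod 48 = 23.
Verification: 23 * 23 = 529 = 11 * 48 + 1.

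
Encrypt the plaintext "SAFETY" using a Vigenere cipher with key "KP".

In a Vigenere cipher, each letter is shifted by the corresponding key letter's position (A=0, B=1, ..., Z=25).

Step 1: Repeat key to match plaintext length:
  Plaintext: SAFETY
  Key:       KPKPKP
Step 2: Encrypt each letter:
  S(18) + K(10) = (18+10) mod 26 = 2 = C
  A(0) + P(15) = (0+15) mod 26 = 15 = P
  F(5) + K(10) = (5+10) mod 26 = 15 = P
  E(4) + P(15) = (4+15) mod 26 = 19 = T
  T(19) + K(10) = (19+10) mod 26 = 3 = D
  Y(24) + P(15) = (24+15) mod 26 = 13 = N
Ciphertext: CPPTDN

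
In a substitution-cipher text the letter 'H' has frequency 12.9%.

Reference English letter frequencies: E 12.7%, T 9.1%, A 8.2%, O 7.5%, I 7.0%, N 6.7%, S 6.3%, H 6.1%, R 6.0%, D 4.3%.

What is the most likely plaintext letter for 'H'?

Step 1: The observed frequency is 12.9%.
Step 2: Compare with English frequencies:
  E: 12.7% (difference: 0.2%) <-- closest
  T: 9.1% (difference: 3.8%)
  A: 8.2% (difference: 4.7%)
  O: 7.5% (difference: 5.4%)
  I: 7.0% (difference: 5.9%)
  N: 6.7% (difference: 6.2%)
  S: 6.3% (difference: 6.6%)
  H: 6.1% (difference: 6.8%)
  R: 6.0% (difference: 6.9%)
  D: 4.3% (difference: 8.6%)
Step 3: 'H' most likely represents 'E' (frequency 12.7%).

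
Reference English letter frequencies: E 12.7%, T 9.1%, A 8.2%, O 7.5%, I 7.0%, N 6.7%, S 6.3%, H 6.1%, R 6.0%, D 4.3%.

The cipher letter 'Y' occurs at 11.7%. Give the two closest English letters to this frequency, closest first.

Step 1: Observed frequency of 'Y' is 11.7%.
Step 2: Compute distances to each reference frequency and sort:
  E (12.7%): difference = 1.0% <-- BEST
  T (9.1%): difference = 2.6% <-- RUNNER-UP
  A (8.2%): difference = 3.5%
  O (7.5%): difference = 4.2%
  I (7.0%): difference = 4.7%
Step 3: Most likely is 'E' (12.7%, diff 1.0%); second most likely is 'T' (9.1%, diff 2.6%).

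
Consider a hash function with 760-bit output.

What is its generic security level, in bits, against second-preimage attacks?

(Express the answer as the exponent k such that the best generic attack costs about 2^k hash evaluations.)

Step 1: The hash has a 760-bit output.
Step 2: Second-preimage resistance means: given a specific input x, it should be infeasible to find a different y with h(y) = h(x).
With a 760-bit output, a generic search for a second preimage costs about 2^760 evaluations (each trial matches the fixed target with probability 2^-760).
Step 3: Security level = 760 bits.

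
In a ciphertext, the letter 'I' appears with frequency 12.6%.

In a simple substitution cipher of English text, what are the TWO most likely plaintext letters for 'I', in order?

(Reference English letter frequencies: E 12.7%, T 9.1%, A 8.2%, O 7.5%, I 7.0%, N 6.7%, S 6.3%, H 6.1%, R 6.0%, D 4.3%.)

Step 1: Observed frequency of 'I' is 12.6%.
Step 2: Compute distances to each reference frequency and sort:
  E (12.7%): difference = 0.1% <-- BEST
  T (9.1%): difference = 3.5% <-- RUNNER-UP
  A (8.2%): difference = 4.4%
  O (7.5%): difference = 5.1%
  I (7.0%): difference = 5.6%
Step 3: Most likely is 'E' (12.7%, diff 0.1%); second most likely is 'T' (9.1%, diff 3.5%).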